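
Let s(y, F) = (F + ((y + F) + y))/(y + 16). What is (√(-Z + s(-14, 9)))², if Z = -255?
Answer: 250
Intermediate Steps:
s(y, F) = (2*F + 2*y)/(16 + y) (s(y, F) = (F + ((F + y) + y))/(16 + y) = (F + (F + 2*y))/(16 + y) = (2*F + 2*y)/(16 + y))
(√(-Z + s(-14, 9)))² = (√(-1*(-255) + 2*(9 - 14)/(16 - 14)))² = (√(255 + 2*(-5)/2))² = (√(255 + 2*(½)*(-5)))² = (√(255 - 5))² = (√250)² = (5*√10)² = 250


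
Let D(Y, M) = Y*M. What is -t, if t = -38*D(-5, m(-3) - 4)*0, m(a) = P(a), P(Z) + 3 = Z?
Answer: 0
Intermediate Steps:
P(Z) = -3 + Z
m(a) = -3 + a
D(Y, M) = M*Y
t = 0 (t = -38*((-3 - 3) - 4)*(-5)*0 = -38*(-6 - 4)*(-5)*0 = -(-380)*(-5)*0 = -38*50*0 = -1900*0 = 0)
-t = -1*0 = 0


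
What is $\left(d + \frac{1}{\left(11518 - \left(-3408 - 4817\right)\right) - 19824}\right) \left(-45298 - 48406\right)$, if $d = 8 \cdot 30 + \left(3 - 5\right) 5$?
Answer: $- \frac{1745611816}{81} \approx -2.1551 \cdot 10^{7}$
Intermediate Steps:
$d = 230$ ($d = 240 - 10 = 230$)
$\left(d + \frac{1}{\left(11518 - \left(-3408 - 4817\right)\right) - 19824}\right) \left(-45298 - 48406\right) = \left(230 + \frac{1}{\left(11518 - \left(-3408 - 4817\right)\right) - 19824}\right) \left(-45298 - 48406\right) = \left(230 + \frac{1}{\left(11518 - \left(-3408 - 4817\right)\right) - 19824}\right) \left(-93704\right) = \left(230 + \frac{1}{\left(11518 - -8225\right) - 19824}\right) \left(-93704\right) = \left(230 + \frac{1}{\left(11518 + 8225\right) - 19824}\right) \left(-93704\right) = \left(230 + \frac{1}{19743 - 19824}\right) \left(-93704\right) = \left(230 + \frac{1}{-81}\right) \left(-93704\right) = \left(230 - \frac{1}{81}\right) \left(-93704\right) = \frac{18629}{81} \left(-93704\right) = - \frac{1745611816}{81}$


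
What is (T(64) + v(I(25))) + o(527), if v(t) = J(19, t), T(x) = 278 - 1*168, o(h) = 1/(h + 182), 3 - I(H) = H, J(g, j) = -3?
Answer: 75864/709 ≈ 107.00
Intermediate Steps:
I(H) = 3 - H
o(h) = 1/(182 + h)
T(x) = 110 (T(x) = 278 - 168 = 110)
v(t) = -3
(T(64) + v(I(25))) + o(527) = (110 - 3) + 1/(182 + 527) = 107 + 1/709 = 75864/709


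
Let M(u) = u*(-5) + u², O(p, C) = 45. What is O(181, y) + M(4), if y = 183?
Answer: 41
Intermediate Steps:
M(u) = u² - 5*u (M(u) = -5*u + u² = u² - 5*u)
O(181, y) + M(4) = 45 + 4*(-5 + 4) = 45 + 4*(-1) = 45 - 4 = 41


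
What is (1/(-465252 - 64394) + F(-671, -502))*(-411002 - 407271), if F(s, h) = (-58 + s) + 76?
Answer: 283006949765047/529646 ≈ 5.3433e+8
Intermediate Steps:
F(s, h) = 18 + s
(1/(-465252 - 64394) + F(-671, -502))*(-411002 - 407271) = (1/(-465252 - 64394) + (18 - 671))*(-411002 - 407271) = (1/(-529646) - 653)*(-818273) = (-1/529646 - 653)*(-818273) = -345858839/529646*(-818273) = 283006949765047/529646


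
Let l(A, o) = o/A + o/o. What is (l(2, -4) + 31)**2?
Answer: 900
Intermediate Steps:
l(A, o) = 1 + o/A (l(A, o) = o/A + 1 = 1 + o/A)
(l(2, -4) + 31)**2 = ((2 - 4)/2 + 31)**2 = ((1/2)*(-2) + 31)**2 = (-1 + 31)**2 = 30**2 = 900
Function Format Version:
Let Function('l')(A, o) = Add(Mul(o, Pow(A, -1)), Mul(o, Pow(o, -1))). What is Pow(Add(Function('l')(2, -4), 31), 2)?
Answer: 900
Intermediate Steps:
Function('l')(A, o) = Add(1, Mul(o, Pow(A, -1))) (Function('l')(A, o) = Add(Mul(o, Pow(A, -1)), 1) = Add(1, Mul(o, Pow(A, -1))))
Pow(Add(Function('l')(2, -4), 31), 2) = Pow(Add(Mul(Pow(2, -1), Add(2, -4)), 31), 2) = Pow(Add(Mul(Rational(1, 2), -2), 31), 2) = Pow(Add(-1, 31), 2) = Pow(30, 2) = 900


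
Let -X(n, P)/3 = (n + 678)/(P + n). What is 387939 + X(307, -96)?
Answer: 81852174/211 ≈ 3.8793e+5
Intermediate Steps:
X(n, P) = -3*(678 + n)/(P + n) (X(n, P) = -3*(n + 678)/(P + n) = -3*(678 + n)/(P + n))
387939 + X(307, -96) = 387939 + 3*(-678 - 1*307)/(-96 + 307) = 387939 + 3*(-678 - 307)/211 = 387939 + 3*(1/211)*(-985) = 387939 - 2955/211 = 81852174/211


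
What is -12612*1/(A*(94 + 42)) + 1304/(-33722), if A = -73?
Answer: 51544469/41849002 ≈ 1.2317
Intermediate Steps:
-12612*1/(A*(94 + 42)) + 1304/(-33722) = -12612*(-1/(73*(94 + 42))) + 1304/(-33722) = -12612/((-73*136)) + 1304*(-1/33722) = -12612/(-9928) - 652/16861 = -12612*(-1/9928) - 652/16861 = 3153/2482 - 652/16861 = 51544469/41849002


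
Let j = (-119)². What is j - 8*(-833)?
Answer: 20825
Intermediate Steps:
j = 14161
j - 8*(-833) = 14161 - 8*(-833) = 14161 - 1*(-6664) = 14161 + 6664 = 20825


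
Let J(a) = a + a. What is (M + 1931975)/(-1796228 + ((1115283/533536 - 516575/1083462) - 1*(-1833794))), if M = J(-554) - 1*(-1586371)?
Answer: 1016597818551686208/10858279710689129 ≈ 93.624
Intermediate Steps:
J(a) = 2*a
M = 1585263 (M = 2*(-554) - 1*(-1586371) = -1108 + 1586371 = 1585263)
(M + 1931975)/(-1796228 + ((1115283/533536 - 516575/1083462) - 1*(-1833794))) = (1585263 + 1931975)/(-1796228 + ((1115283/533536 - 516575/1083462) - 1*(-1833794))) = 3517238/(-1796228 + ((1115283*(1/533536) - 516575*1/1083462) + 1833794)) = 3517238/(-1796228 + ((1115283/533536 - 516575/1083462) + 1833794)) = 3517238/(-1796228 + (466377695273/289032990816 + 1833794)) = 3517238/(-1796228 + 530027430738131177/289032990816) = 3517238/(10858279710689129/289032990816) = 3517238*(289032990816/10858279710689129) = 1016597818551686208/10858279710689129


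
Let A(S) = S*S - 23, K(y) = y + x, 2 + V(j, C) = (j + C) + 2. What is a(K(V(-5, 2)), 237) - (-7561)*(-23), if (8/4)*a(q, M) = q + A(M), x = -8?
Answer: -291671/2 ≈ -1.4584e+5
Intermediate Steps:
V(j, C) = C + j (V(j, C) = -2 + ((j + C) + 2) = -2 + ((C + j) + 2) = -2 + (2 + C + j) = C + j)
K(y) = -8 + y (K(y) = y - 8 = -8 + y)
A(S) = -23 + S**2 (A(S) = S**2 - 23 = -23 + S**2)
a(q, M) = -23/2 + q/2 + M**2/2 (a(q, M) = (q + (-23 + M**2))/2 = (-23 + q + M**2)/2 = -23/2 + q/2 + M**2/2)
a(K(V(-5, 2)), 237) - (-7561)*(-23) = (-23/2 + (-8 + (2 - 5))/2 + (1/2)*237**2) - (-7561)*(-23) = (-23/2 + (-8 - 3)/2 + (1/2)*56169) - 1*173903 = (-23/2 + (1/2)*(-11) + 56169/2) - 173903 = (-23/2 - 11/2 + 56169/2) - 173903 = 56135/2 - 173903 = -291671/2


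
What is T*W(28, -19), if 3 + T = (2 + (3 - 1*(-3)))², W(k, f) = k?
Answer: 1708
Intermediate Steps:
T = 61 (T = -3 + (2 + (3 - 1*(-3)))² = -3 + (2 + (3 + 3))² = -3 + (2 + 6)² = -3 + 8² = -3 + 64 = 61)
T*W(28, -19) = 61*28 = 1708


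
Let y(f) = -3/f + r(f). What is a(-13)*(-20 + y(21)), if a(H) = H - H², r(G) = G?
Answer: -156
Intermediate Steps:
y(f) = f - 3/f (y(f) = -3/f + f = f - 3/f)
a(-13)*(-20 + y(21)) = (-13*(1 - 1*(-13)))*(-20 + (21 - 3/21)) = (-13*(1 + 13))*(-20 + (21 - 3*1/21)) = (-13*14)*(-20 + (21 - ⅐)) = -182*(-20 + 146/7) = -182*6/7 = -156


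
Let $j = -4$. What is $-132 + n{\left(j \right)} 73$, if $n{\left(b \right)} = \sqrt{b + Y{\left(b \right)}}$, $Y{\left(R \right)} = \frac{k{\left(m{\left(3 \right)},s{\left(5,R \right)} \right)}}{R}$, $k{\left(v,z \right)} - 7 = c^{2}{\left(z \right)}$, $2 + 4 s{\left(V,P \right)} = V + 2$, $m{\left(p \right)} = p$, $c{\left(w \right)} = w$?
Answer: $-132 + \frac{73 i \sqrt{393}}{8} \approx -132.0 + 180.9 i$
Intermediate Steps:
$s{\left(V,P \right)} = \frac{V}{4}$ ($s{\left(V,P \right)} = - \frac{1}{2} + \frac{V + 2}{4} = - \frac{1}{2} + \frac{2 + V}{4} = - \frac{1}{2} + \left(\frac{1}{2} + \frac{V}{4}\right) = \frac{V}{4}$)
$k{\left(v,z \right)} = 7 + z^{2}$
$Y{\left(R \right)} = \frac{137}{16 R}$ ($Y{\left(R \right)} = \frac{7 + \left(\frac{1}{4} \cdot 5\right)^{2}}{R} = \frac{7 + \left(\frac{5}{4}\right)^{2}}{R} = \frac{7 + \frac{25}{16}}{R} = \frac{137}{16 R}$)
$n{\left(b \right)} = \sqrt{b + \frac{137}{16 b}}$
$-132 + n{\left(j \right)} 73 = -132 + \frac{\sqrt{16 \left(-4\right) + \frac{137}{-4}}}{4} \cdot 73 = -132 + \frac{\sqrt{-64 + 137 \left(- \frac{1}{4}\right)}}{4} \cdot 73 = -132 + \frac{\sqrt{-64 - \frac{137}{4}}}{4} \cdot 73 = -132 + \frac{\sqrt{- \frac{393}{4}}}{4} \cdot 73 = -132 + \frac{\frac{1}{2} i \sqrt{393}}{4} \cdot 73 = -132 + \frac{i \sqrt{393}}{8} \cdot 73 = -132 + \frac{73 i \sqrt{393}}{8}$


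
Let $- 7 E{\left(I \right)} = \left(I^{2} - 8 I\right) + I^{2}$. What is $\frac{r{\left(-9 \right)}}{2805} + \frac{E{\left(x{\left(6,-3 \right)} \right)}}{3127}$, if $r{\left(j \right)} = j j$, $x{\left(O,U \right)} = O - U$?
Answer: $\frac{506853}{20466215} \approx 0.024765$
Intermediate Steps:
$E{\left(I \right)} = - \frac{2 I^{2}}{7} + \frac{8 I}{7}$ ($E{\left(I \right)} = - \frac{\left(I^{2} - 8 I\right) + I^{2}}{7} = - \frac{- 8 I + 2 I^{2}}{7} = - \frac{2 I^{2}}{7} + \frac{8 I}{7}$)
$r{\left(j \right)} = j^{2}$
$\frac{r{\left(-9 \right)}}{2805} + \frac{E{\left(x{\left(6,-3 \right)} \right)}}{3127} = \frac{\left(-9\right)^{2}}{2805} + \frac{\frac{2}{7} \left(6 - -3\right) \left(4 - \left(6 - -3\right)\right)}{3127} = 81 \cdot \frac{1}{2805} + \frac{2 \left(6 + 3\right) \left(4 - \left(6 + 3\right)\right)}{7} \cdot \frac{1}{3127} = \frac{27}{935} + \frac{2}{7} \cdot 9 \left(4 - 9\right) \frac{1}{3127} = \frac{27}{935} + \frac{2}{7} \cdot 9 \left(-5\right) \frac{1}{3127} = \frac{27}{935} - \frac{90}{21889} = \frac{506853}{20466215}$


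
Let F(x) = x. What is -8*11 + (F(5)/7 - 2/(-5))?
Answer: -3041/35 ≈ -86.886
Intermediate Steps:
-8*11 + (F(5)/7 - 2/(-5)) = -8*11 + (5/7 - 2/(-5)) = -88 + (5*(⅐) - 2*(-⅕)) = -88 + (5/7 + ⅖) = -88 + 39/35 = -3041/35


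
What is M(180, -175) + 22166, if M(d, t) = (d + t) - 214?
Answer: 21957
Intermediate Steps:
M(d, t) = -214 + d + t
M(180, -175) + 22166 = (-214 + 180 - 175) + 22166 = -209 + 22166 = 21957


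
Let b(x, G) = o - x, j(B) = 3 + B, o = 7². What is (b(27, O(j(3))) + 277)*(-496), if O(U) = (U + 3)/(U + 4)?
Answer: -148304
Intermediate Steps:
o = 49
O(U) = (3 + U)/(4 + U)
b(x, G) = 49 - x
(b(27, O(j(3))) + 277)*(-496) = ((49 - 1*27) + 277)*(-496) = ((49 - 27) + 277)*(-496) = (22 + 277)*(-496) = 299*(-496) = -148304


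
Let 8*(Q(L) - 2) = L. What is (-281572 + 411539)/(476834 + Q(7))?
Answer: 1039736/3814695 ≈ 0.27256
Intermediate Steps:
Q(L) = 2 + L/8
(-281572 + 411539)/(476834 + Q(7)) = (-281572 + 411539)/(476834 + (2 + (⅛)*7)) = 129967/(476834 + (2 + 7/8)) = 129967/(476834 + 23/8) = 129967/(3814695/8) = 129967*(8/3814695) = 1039736/3814695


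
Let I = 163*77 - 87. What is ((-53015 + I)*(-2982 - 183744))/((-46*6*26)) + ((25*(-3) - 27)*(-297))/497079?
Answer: -6336439730115/6005116 ≈ -1.0552e+6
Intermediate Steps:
I = 12464 (I = 12551 - 87 = 12464)
((-53015 + I)*(-2982 - 183744))/((-46*6*26)) + ((25*(-3) - 27)*(-297))/497079 = ((-53015 + 12464)*(-2982 - 183744))/((-46*6*26)) + ((25*(-3) - 27)*(-297))/497079 = (-40551*(-186726))/((-276*26)) + ((-75 - 27)*(-297))*(1/497079) = 7571926026/(-7176) - 102*(-297)*(1/497079) = 7571926026*(-1/7176) + 30294*(1/497079) = -1261987671/1196 + 306/5021 = -6336439730115/6005116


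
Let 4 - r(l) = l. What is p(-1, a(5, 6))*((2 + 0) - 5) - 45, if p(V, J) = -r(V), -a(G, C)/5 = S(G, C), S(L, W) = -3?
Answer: -30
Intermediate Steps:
r(l) = 4 - l
a(G, C) = 15 (a(G, C) = -5*(-3) = 15)
p(V, J) = -4 + V (p(V, J) = -(4 - V) = -4 + V)
p(-1, a(5, 6))*((2 + 0) - 5) - 45 = (-4 - 1)*((2 + 0) - 5) - 45 = -5*(2 - 5) - 45 = -5*(-3) - 45 = 15 - 45 = -30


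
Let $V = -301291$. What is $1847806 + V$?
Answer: $1546515$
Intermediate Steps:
$1847806 + V = 1847806 - 301291 = 1546515$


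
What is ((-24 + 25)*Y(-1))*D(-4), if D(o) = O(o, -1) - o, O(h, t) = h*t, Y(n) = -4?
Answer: -32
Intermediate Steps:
D(o) = -2*o (D(o) = o*(-1) - o = -o - o = -2*o)
((-24 + 25)*Y(-1))*D(-4) = ((-24 + 25)*(-4))*(-2*(-4)) = (1*(-4))*8 = -4*8 = -32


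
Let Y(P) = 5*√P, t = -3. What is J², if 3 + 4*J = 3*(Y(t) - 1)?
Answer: -639/16 - 45*I*√3/4 ≈ -39.938 - 19.486*I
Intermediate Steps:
J = -3/2 + 15*I*√3/4 (J = -¾ + (3*(5*√(-3) - 1))/4 = -¾ + (3*(5*(I*√3) - 1))/4 = -¾ + (3*(5*I*√3 - 1))/4 = -¾ + (3*(-1 + 5*I*√3))/4 = -¾ + (-3 + 15*I*√3)/4 = -¾ + (-¾ + 15*I*√3/4) = -3/2 + 15*I*√3/4 ≈ -1.5 + 6.4952*I)
J² = (-3/2 + 15*I*√3/4)²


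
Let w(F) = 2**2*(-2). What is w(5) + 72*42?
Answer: 3016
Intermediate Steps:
w(F) = -8 (w(F) = 4*(-2) = -8)
w(5) + 72*42 = -8 + 72*42 = -8 + 3024 = 3016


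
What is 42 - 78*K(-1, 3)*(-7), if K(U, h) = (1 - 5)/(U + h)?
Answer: -1050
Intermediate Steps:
K(U, h) = -4/(U + h)
42 - 78*K(-1, 3)*(-7) = 42 - 78*(-4/(-1 + 3))*(-7) = 42 - 78*(-4/2)*(-7) = 42 - 78*(-4*½)*(-7) = 42 - (-156)*(-7) = 42 - 78*14 = 42 - 1092 = -1050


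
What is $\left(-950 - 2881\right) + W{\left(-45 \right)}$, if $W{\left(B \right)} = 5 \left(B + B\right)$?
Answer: $-4281$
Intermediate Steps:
$W{\left(B \right)} = 10 B$ ($W{\left(B \right)} = 5 \cdot 2 B = 10 B$)
$\left(-950 - 2881\right) + W{\left(-45 \right)} = \left(-950 - 2881\right) + 10 \left(-45\right) = -3831 - 450 = -4281$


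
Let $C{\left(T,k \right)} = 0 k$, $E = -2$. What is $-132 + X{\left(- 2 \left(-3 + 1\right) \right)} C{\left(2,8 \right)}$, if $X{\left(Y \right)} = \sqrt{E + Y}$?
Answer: $-132$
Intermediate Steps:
$C{\left(T,k \right)} = 0$
$X{\left(Y \right)} = \sqrt{-2 + Y}$
$-132 + X{\left(- 2 \left(-3 + 1\right) \right)} C{\left(2,8 \right)} = -132 + \sqrt{-2 - 2 \left(-3 + 1\right)} 0 = -132 + \sqrt{-2 - -4} \cdot 0 = -132 + \sqrt{-2 + 4} \cdot 0 = -132 + \sqrt{2} \cdot 0 = -132 + 0 = -132$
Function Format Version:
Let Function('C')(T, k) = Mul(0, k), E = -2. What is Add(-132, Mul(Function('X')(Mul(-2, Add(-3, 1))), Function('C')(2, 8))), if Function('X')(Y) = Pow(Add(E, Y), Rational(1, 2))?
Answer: -132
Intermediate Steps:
Function('C')(T, k) = 0
Function('X')(Y) = Pow(Add(-2, Y), Rational(1, 2))
Add(-132, Mul(Function('X')(Mul(-2, Add(-3, 1))), Function('C')(2, 8))) = Add(-132, Mul(Pow(Add(-2, Mul(-2, Add(-3, 1))), Rational(1, 2)), 0)) = Add(-132, Mul(Pow(Add(-2, Mul(-2, -2)), Rational(1, 2)), 0)) = Add(-132, Mul(Pow(Add(-2, 4), Rational(1, 2)), 0)) = Add(-132, Mul(Pow(2, Rational(1, 2)), 0)) = Add(-132, 0) = -132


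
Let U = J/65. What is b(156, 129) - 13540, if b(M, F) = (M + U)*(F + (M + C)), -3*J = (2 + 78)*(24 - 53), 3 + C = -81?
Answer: 262696/13 ≈ 20207.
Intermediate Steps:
C = -84 (C = -3 - 81 = -84)
J = 2320/3 (J = -(2 + 78)*(24 - 53)/3 = -80*(-29)/3 = -1/3*(-2320) = 2320/3 ≈ 773.33)
U = 464/39 (U = (2320/3)/65 = (2320/3)*(1/65) = 464/39 ≈ 11.897)
b(M, F) = (464/39 + M)*(-84 + F + M) (b(M, F) = (M + 464/39)*(F + (M - 84)) = (464/39 + M)*(F + (-84 + M)) = (464/39 + M)*(-84 + F + M))
b(156, 129) - 13540 = (-12992/13 + 156**2 - 2812/39*156 + (464/39)*129 + 129*156) - 13540 = (-12992/13 + 24336 - 11248 + 19952/13 + 20124) - 13540 = 438716/13 - 13540 = 262696/13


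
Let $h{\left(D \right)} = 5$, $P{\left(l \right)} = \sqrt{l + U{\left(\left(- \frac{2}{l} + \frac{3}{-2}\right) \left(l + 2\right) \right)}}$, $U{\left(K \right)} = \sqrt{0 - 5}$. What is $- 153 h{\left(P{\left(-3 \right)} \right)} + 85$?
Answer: $-680$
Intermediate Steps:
$U{\left(K \right)} = i \sqrt{5}$ ($U{\left(K \right)} = \sqrt{-5} = i \sqrt{5}$)
$P{\left(l \right)} = \sqrt{l + i \sqrt{5}}$
$- 153 h{\left(P{\left(-3 \right)} \right)} + 85 = \left(-153\right) 5 + 85 = -765 + 85 = -680$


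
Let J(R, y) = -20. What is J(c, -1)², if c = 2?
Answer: 400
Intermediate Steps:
J(c, -1)² = (-20)² = 400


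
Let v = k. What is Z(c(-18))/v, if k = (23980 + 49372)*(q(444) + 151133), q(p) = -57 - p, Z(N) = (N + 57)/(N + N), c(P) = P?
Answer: -13/132589901568 ≈ -9.8047e-11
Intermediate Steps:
Z(N) = (57 + N)/(2*N) (Z(N) = (57 + N)/((2*N)) = (57 + N)*(1/(2*N)) = (57 + N)/(2*N))
k = 11049158464 (k = (23980 + 49372)*((-57 - 1*444) + 151133) = 73352*((-57 - 444) + 151133) = 73352*(-501 + 151133) = 73352*150632 = 11049158464)
v = 11049158464
Z(c(-18))/v = ((½)*(57 - 18)/(-18))/11049158464 = ((½)*(-1/18)*39)*(1/11049158464) = -13/12*1/11049158464 = -13/132589901568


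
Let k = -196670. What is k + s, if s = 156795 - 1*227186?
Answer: -267061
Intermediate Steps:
s = -70391 (s = 156795 - 227186 = -70391)
k + s = -196670 - 70391 = -267061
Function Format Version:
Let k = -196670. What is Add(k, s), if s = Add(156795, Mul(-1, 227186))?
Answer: -267061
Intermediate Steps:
s = -70391 (s = Add(156795, -227186) = -70391)
Add(k, s) = Add(-196670, -70391) = -267061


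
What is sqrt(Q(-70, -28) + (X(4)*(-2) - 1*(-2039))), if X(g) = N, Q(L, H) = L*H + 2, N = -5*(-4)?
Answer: sqrt(3961) ≈ 62.936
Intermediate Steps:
N = 20
Q(L, H) = 2 + H*L (Q(L, H) = H*L + 2 = 2 + H*L)
X(g) = 20
sqrt(Q(-70, -28) + (X(4)*(-2) - 1*(-2039))) = sqrt((2 - 28*(-70)) + (20*(-2) - 1*(-2039))) = sqrt((2 + 1960) + (-40 + 2039)) = sqrt(1962 + 1999) = sqrt(3961)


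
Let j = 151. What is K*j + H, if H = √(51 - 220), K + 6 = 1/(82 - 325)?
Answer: -220309/243 + 13*I ≈ -906.62 + 13.0*I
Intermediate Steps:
K = -1459/243 (K = -6 + 1/(82 - 325) = -6 + 1/(-243) = -6 - 1/243 = -1459/243 ≈ -6.0041)
H = 13*I (H = √(-169) = 13*I ≈ 13.0*I)
K*j + H = -1459/243*151 + 13*I = -220309/243 + 13*I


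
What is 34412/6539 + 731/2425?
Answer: 88229109/15857075 ≈ 5.5640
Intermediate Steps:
34412/6539 + 731/2425 = 88229109/15857075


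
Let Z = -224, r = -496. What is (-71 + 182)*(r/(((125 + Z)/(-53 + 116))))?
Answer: 385392/11 ≈ 35036.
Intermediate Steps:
(-71 + 182)*(r/(((125 + Z)/(-53 + 116)))) = (-71 + 182)*(-496*(-53 + 116)/(125 - 224)) = 111*(-496/((-99/63))) = 111*(-496/((-99*1/63))) = 111*(-496/(-11/7)) = 111*(-496*(-7/11)) = 111*(3472/11) = 385392/11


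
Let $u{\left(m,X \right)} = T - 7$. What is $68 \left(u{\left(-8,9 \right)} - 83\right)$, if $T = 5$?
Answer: $-5780$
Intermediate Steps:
$u{\left(m,X \right)} = -2$ ($u{\left(m,X \right)} = 5 - 7 = -2$)
$68 \left(u{\left(-8,9 \right)} - 83\right) = 68 \left(-2 - 83\right) = 68 \left(-85\right) = -5780$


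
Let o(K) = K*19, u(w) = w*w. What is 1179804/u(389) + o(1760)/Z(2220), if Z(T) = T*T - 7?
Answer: 5819597949212/745769357153 ≈ 7.8035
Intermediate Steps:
u(w) = w²
o(K) = 19*K
Z(T) = -7 + T² (Z(T) = T² - 7 = -7 + T²)
1179804/u(389) + o(1760)/Z(2220) = 1179804/(389²) + (19*1760)/(-7 + 2220²) = 1179804/151321 + 33440/(-7 + 4928400) = 1179804*(1/151321) + 33440/4928393 = 1179804/151321 + 33440*(1/4928393) = 1179804/151321 + 33440/4928393 = 5819597949212/745769357153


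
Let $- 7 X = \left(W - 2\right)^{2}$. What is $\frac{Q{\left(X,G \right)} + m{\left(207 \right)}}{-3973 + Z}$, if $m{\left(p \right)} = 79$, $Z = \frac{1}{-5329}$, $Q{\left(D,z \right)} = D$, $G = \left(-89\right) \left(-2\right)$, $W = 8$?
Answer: $- \frac{250463}{13473166} \approx -0.01859$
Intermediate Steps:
$G = 178$
$X = - \frac{36}{7}$ ($X = - \frac{\left(8 - 2\right)^{2}}{7} = - \frac{6^{2}}{7} = \left(- \frac{1}{7}\right) 36 = - \frac{36}{7} \approx -5.1429$)
$Z = - \frac{1}{5329} \approx -0.00018765$
$\frac{Q{\left(X,G \right)} + m{\left(207 \right)}}{-3973 + Z} = \frac{- \frac{36}{7} + 79}{-3973 - \frac{1}{5329}} = \frac{517}{7 \left(- \frac{21172118}{5329}\right)} = \frac{517}{7} \left(- \frac{5329}{21172118}\right) = - \frac{250463}{13473166}$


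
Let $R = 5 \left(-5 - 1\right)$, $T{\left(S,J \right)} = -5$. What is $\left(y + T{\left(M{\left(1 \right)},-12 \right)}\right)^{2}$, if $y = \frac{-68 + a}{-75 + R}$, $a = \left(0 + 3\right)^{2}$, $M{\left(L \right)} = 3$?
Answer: $\frac{217156}{11025} \approx 19.697$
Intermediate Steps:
$a = 9$ ($a = 3^{2} = 9$)
$R = -30$ ($R = 5 \left(-6\right) = -30$)
$y = \frac{59}{105}$ ($y = \frac{-68 + 9}{-75 - 30} = - \frac{59}{-105} = \left(-59\right) \left(- \frac{1}{105}\right) = \frac{59}{105} \approx 0.5619$)
$\left(y + T{\left(M{\left(1 \right)},-12 \right)}\right)^{2} = \left(\frac{59}{105} - 5\right)^{2} = \left(- \frac{466}{105}\right)^{2} = \frac{217156}{11025}$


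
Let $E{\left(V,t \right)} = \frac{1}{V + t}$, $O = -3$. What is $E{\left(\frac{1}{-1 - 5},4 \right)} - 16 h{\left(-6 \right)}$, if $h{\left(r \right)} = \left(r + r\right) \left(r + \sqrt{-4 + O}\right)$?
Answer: $- \frac{26490}{23} + 192 i \sqrt{7} \approx -1151.7 + 507.98 i$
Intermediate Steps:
$h{\left(r \right)} = 2 r \left(r + i \sqrt{7}\right)$ ($h{\left(r \right)} = \left(r + r\right) \left(r + \sqrt{-4 - 3}\right) = 2 r \left(r + \sqrt{-7}\right) = 2 r \left(r + i \sqrt{7}\right)$)
$E{\left(\frac{1}{-1 - 5},4 \right)} - 16 h{\left(-6 \right)} = \frac{1}{\frac{1}{-1 - 5} + 4} - 16 \cdot 2 \left(-6\right) \left(-6 + i \sqrt{7}\right) = \frac{1}{\frac{1}{-6} + 4} - 16 \left(72 - 12 i \sqrt{7}\right) = \frac{1}{- \frac{1}{6} + 4} - \left(1152 - 192 i \sqrt{7}\right) = \frac{1}{\frac{23}{6}} - \left(1152 - 192 i \sqrt{7}\right) = \frac{6}{23} - \left(1152 - 192 i \sqrt{7}\right) = - \frac{26490}{23} + 192 i \sqrt{7}$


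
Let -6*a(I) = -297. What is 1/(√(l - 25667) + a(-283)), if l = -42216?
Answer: 198/281333 - 4*I*√67883/281333 ≈ 0.00070379 - 0.0037044*I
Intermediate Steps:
a(I) = 99/2 (a(I) = -⅙*(-297) = 99/2)
1/(√(l - 25667) + a(-283)) = 1/(√(-42216 - 25667) + 99/2) = 1/(√(-67883) + 99/2) = 1/(I*√67883 + 99/2) = 1/(99/2 + I*√67883)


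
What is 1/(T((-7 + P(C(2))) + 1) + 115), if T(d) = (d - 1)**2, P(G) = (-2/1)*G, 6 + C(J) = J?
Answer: 1/116 ≈ 0.0086207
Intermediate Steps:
C(J) = -6 + J
P(G) = -2*G (P(G) = (-2*1)*G = -2*G)
T(d) = (-1 + d)**2
1/(T((-7 + P(C(2))) + 1) + 115) = 1/((-1 + ((-7 - 2*(-6 + 2)) + 1))**2 + 115) = 1/((-1 + ((-7 - 2*(-4)) + 1))**2 + 115) = 1/((-1 + ((-7 + 8) + 1))**2 + 115) = 1/((-1 + (1 + 1))**2 + 115) = 1/((-1 + 2)**2 + 115) = 1/(1**2 + 115) = 1/(1 + 115) = 1/116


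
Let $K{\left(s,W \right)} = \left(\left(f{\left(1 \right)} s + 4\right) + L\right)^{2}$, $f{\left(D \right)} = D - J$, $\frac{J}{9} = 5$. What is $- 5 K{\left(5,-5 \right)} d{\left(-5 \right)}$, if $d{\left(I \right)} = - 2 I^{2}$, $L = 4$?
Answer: $11236000$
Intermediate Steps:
$J = 45$ ($J = 9 \cdot 5 = 45$)
$f{\left(D \right)} = -45 + D$ ($f{\left(D \right)} = D - 45 = -45 + D$)
$K{\left(s,W \right)} = \left(8 - 44 s\right)^{2}$ ($K{\left(s,W \right)} = \left(\left(\left(-45 + 1\right) s + 4\right) + 4\right)^{2} = \left(\left(- 44 s + 4\right) + 4\right)^{2} = \left(\left(4 - 44 s\right) + 4\right)^{2} = \left(8 - 44 s\right)^{2}$)
$- 5 K{\left(5,-5 \right)} d{\left(-5 \right)} = - 5 \cdot 16 \left(-2 + 11 \cdot 5\right)^{2} \left(- 2 \left(-5\right)^{2}\right) = - 5 \cdot 16 \left(-2 + 55\right)^{2} \left(\left(-2\right) 25\right) = - 5 \cdot 16 \cdot 53^{2} \left(-50\right) = - 5 \cdot 16 \cdot 2809 \left(-50\right) = \left(-5\right) 44944 \left(-50\right) = \left(-224720\right) \left(-50\right) = 11236000$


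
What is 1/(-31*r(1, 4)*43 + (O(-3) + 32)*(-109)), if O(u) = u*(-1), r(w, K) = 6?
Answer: -1/11813 ≈ -8.4652e-5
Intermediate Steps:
O(u) = -u
1/(-31*r(1, 4)*43 + (O(-3) + 32)*(-109)) = 1/(-31*6*43 + (-1*(-3) + 32)*(-109)) = 1/(-186*43 + (3 + 32)*(-109)) = 1/(-7998 + 35*(-109)) = 1/(-7998 - 3815) = 1/(-11813) = -1/11813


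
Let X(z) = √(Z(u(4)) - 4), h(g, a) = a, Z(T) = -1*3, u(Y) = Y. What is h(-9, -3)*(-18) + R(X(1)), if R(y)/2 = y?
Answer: 54 + 2*I*√7 ≈ 54.0 + 5.2915*I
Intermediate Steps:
Z(T) = -3
X(z) = I*√7 (X(z) = √(-3 - 4) = √(-7) = I*√7)
R(y) = 2*y
h(-9, -3)*(-18) + R(X(1)) = -3*(-18) + 2*(I*√7) = 54 + 2*I*√7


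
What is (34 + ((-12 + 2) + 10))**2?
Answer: 1156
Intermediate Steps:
(34 + ((-12 + 2) + 10))**2 = (34 + (-10 + 10))**2 = (34 + 0)**2 = 34**2 = 1156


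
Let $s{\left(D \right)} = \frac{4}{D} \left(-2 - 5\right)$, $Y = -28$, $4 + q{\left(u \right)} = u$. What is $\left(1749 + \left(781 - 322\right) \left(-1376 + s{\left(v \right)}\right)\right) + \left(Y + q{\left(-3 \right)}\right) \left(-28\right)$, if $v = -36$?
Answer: $-628498$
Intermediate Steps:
$q{\left(u \right)} = -4 + u$
$s{\left(D \right)} = - \frac{28}{D}$ ($s{\left(D \right)} = \frac{4}{D} \left(-7\right) = - \frac{28}{D}$)
$\left(1749 + \left(781 - 322\right) \left(-1376 + s{\left(v \right)}\right)\right) + \left(Y + q{\left(-3 \right)}\right) \left(-28\right) = \left(1749 + \left(781 - 322\right) \left(-1376 - \frac{28}{-36}\right)\right) + \left(-28 - 7\right) \left(-28\right) = \left(1749 + 459 \left(-1376 - - \frac{7}{9}\right)\right) + \left(-28 - 7\right) \left(-28\right) = \left(1749 + 459 \left(-1376 + \frac{7}{9}\right)\right) - -980 = \left(1749 + 459 \left(- \frac{12377}{9}\right)\right) + 980 = \left(1749 - 631227\right) + 980 = -629478 + 980 = -628498$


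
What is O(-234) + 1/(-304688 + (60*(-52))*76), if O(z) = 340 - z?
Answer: 310997791/541808 ≈ 574.00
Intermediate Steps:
O(-234) + 1/(-304688 + (60*(-52))*76) = (340 - 1*(-234)) + 1/(-304688 + (60*(-52))*76) = (340 + 234) + 1/(-304688 - 3120*76) = 574 + 1/(-304688 - 237120) = 574 + 1/(-541808) = 574 - 1/541808 = 310997791/541808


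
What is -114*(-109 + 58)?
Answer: 5814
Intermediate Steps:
-114*(-109 + 58) = -114*(-51) = 5814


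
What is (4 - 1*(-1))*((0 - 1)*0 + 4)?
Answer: 20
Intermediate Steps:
(4 - 1*(-1))*((0 - 1)*0 + 4) = (4 + 1)*(-1*0 + 4) = 5*(0 + 4) = 5*4 = 20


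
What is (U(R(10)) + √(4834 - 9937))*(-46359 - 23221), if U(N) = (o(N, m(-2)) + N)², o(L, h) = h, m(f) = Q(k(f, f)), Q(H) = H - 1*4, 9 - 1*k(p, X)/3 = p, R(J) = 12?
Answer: -116963980 - 1878660*I*√7 ≈ -1.1696e+8 - 4.9705e+6*I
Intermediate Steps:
k(p, X) = 27 - 3*p
Q(H) = -4 + H (Q(H) = H - 4 = -4 + H)
m(f) = 23 - 3*f (m(f) = -4 + (27 - 3*f) = 23 - 3*f)
U(N) = (29 + N)² (U(N) = ((23 - 3*(-2)) + N)² = ((23 + 6) + N)² = (29 + N)²)
(U(R(10)) + √(4834 - 9937))*(-46359 - 23221) = ((29 + 12)² + √(4834 - 9937))*(-46359 - 23221) = (41² + √(-5103))*(-69580) = (1681 + 27*I*√7)*(-69580) = -116963980 - 1878660*I*√7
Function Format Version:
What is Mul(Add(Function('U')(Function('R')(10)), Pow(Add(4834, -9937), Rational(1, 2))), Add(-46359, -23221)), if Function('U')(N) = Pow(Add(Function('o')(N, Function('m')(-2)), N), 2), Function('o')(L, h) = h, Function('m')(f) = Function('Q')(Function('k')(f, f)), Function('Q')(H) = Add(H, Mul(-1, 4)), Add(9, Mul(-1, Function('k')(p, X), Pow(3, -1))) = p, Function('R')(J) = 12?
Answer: Add(-116963980, Mul(-1878660, I, Pow(7, Rational(1, 2)))) ≈ Add(-1.1696e+8, Mul(-4.9705e+6, I))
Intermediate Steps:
Function('k')(p, X) = Add(27, Mul(-3, p))
Function('Q')(H) = Add(-4, H) (Function('Q')(H) = Add(H, -4) = Add(-4, H))
Function('m')(f) = Add(23, Mul(-3, f)) (Function('m')(f) = Add(-4, Add(27, Mul(-3, f))) = Add(23, Mul(-3, f)))
Function('U')(N) = Pow(Add(29, N), 2) (Function('U')(N) = Pow(Add(Add(23, Mul(-3, -2)), N), 2) = Pow(Add(Add(23, 6), N), 2) = Pow(Add(29, N), 2))
Mul(Add(Function('U')(Function('R')(10)), Pow(Add(4834, -9937), Rational(1, 2))), Add(-46359, -23221)) = Mul(Add(Pow(Add(29, 12), 2), Pow(Add(4834, -9937), Rational(1, 2))), Add(-46359, -23221)) = Mul(Add(Pow(41, 2), Pow(-5103, Rational(1, 2))), -69580) = Mul(Add(1681, Mul(27, I, Pow(7, Rational(1, 2)))), -69580) = Add(-116963980, Mul(-1878660, I, Pow(7, Rational(1, 2))))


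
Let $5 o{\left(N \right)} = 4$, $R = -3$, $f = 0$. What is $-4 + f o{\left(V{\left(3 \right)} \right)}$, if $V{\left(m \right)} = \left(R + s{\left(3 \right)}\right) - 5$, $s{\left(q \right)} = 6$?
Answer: $-4$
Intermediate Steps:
$V{\left(m \right)} = -2$ ($V{\left(m \right)} = \left(-3 + 6\right) - 5 = 3 - 5 = -2$)
$o{\left(N \right)} = \frac{4}{5}$ ($o{\left(N \right)} = \frac{1}{5} \cdot 4 = \frac{4}{5}$)
$-4 + f o{\left(V{\left(3 \right)} \right)} = -4 + 0 \cdot \frac{4}{5} = -4 + 0 = -4$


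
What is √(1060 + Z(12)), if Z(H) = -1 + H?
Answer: 3*√119 ≈ 32.726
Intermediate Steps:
√(1060 + Z(12)) = √(1060 + (-1 + 12)) = √(1060 + 11) = √1071 = 3*√119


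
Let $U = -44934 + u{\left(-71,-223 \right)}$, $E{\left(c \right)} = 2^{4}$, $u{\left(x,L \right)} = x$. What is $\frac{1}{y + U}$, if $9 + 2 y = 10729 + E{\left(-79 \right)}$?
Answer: $- \frac{1}{39637} \approx -2.5229 \cdot 10^{-5}$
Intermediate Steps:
$E{\left(c \right)} = 16$
$y = 5368$ ($y = - \frac{9}{2} + \frac{10729 + 16}{2} = - \frac{9}{2} + \frac{1}{2} \cdot 10745 = - \frac{9}{2} + \frac{10745}{2} = 5368$)
$U = -45005$ ($U = -44934 - 71 = -45005$)
$\frac{1}{y + U} = \frac{1}{5368 - 45005} = \frac{1}{-39637} = - \frac{1}{39637}$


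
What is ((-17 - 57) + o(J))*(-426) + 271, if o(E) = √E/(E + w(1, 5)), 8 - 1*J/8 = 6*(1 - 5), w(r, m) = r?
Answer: 8164499/257 ≈ 31768.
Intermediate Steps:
J = 256 (J = 64 - 48*(1 - 5) = 64 - 48*(-4) = 64 - 8*(-24) = 64 + 192 = 256)
o(E) = √E/(1 + E) (o(E) = √E/(E + 1) = √E/(1 + E))
((-17 - 57) + o(J))*(-426) + 271 = ((-17 - 57) + √256/(1 + 256))*(-426) + 271 = (-74 + 16/257)*(-426) + 271 = -19002/257*(-426) + 271 = 8094852/257 + 271 = 8164499/257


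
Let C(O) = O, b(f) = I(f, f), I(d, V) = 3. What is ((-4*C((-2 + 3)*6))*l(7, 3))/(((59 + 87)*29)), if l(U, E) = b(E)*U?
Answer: -252/2117 ≈ -0.11904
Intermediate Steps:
b(f) = 3
l(U, E) = 3*U
((-4*C((-2 + 3)*6))*l(7, 3))/(((59 + 87)*29)) = ((-4*(-2 + 3)*6)*(3*7))/(((59 + 87)*29)) = (-4*6*21)/((146*29)) = (-4*6*21)/4234 = -24*21*(1/4234) = -504*1/4234 = -252/2117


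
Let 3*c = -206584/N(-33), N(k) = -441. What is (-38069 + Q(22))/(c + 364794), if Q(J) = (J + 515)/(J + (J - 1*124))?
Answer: -82243539/788292320 ≈ -0.10433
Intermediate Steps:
Q(J) = (515 + J)/(-124 + 2*J) (Q(J) = (515 + J)/(J + (J - 124)) = (515 + J)/(J + (-124 + J)) = (515 + J)/(-124 + 2*J))
c = 4216/27 (c = (-206584/(-441))/3 = (-206584*(-1/441))/3 = (⅓)*(4216/9) = 4216/27 ≈ 156.15)
(-38069 + Q(22))/(c + 364794) = (-38069 + (515 + 22)/(2*(-62 + 22)))/(4216/27 + 364794) = (-38069 + (½)*537/(-40))/(9853654/27) = (-38069 + (½)*(-1/40)*537)*(27/9853654) = (-38069 - 537/80)*(27/9853654) = -3046057/80*27/9853654 = -82243539/788292320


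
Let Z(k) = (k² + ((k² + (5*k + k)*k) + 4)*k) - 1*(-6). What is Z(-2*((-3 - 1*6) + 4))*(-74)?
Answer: -528804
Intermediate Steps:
Z(k) = 6 + k² + k*(4 + 7*k²) (Z(k) = (k² + ((k² + (6*k)*k) + 4)*k) + 6 = (k² + ((k² + 6*k²) + 4)*k) + 6 = (k² + (7*k² + 4)*k) + 6 = (k² + (4 + 7*k²)*k) + 6 = (k² + k*(4 + 7*k²)) + 6 = 6 + k² + k*(4 + 7*k²))
Z(-2*((-3 - 1*6) + 4))*(-74) = (6 + (-2*((-3 - 1*6) + 4))² + 4*(-2*((-3 - 1*6) + 4)) + 7*(-2*((-3 - 1*6) + 4))³)*(-74) = (6 + (-2*((-3 - 6) + 4))² + 4*(-2*((-3 - 6) + 4)) + 7*(-2*((-3 - 6) + 4))³)*(-74) = (6 + (-2*(-9 + 4))² + 4*(-2*(-9 + 4)) + 7*(-2*(-9 + 4))³)*(-74) = (6 + (-2*(-5))² + 4*(-2*(-5)) + 7*(-2*(-5))³)*(-74) = (6 + 10² + 4*10 + 7*10³)*(-74) = (6 + 100 + 40 + 7*1000)*(-74) = (6 + 100 + 40 + 7000)*(-74) = 7146*(-74) = -528804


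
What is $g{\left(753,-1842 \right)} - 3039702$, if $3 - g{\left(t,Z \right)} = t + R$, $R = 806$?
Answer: $-3041258$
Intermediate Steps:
$g{\left(t,Z \right)} = -803 - t$ ($g{\left(t,Z \right)} = 3 - \left(t + 806\right) = 3 - \left(806 + t\right) = -803 - t$)
$g{\left(753,-1842 \right)} - 3039702 = \left(-803 - 753\right) - 3039702 = -1556 - 3039702 = -3041258$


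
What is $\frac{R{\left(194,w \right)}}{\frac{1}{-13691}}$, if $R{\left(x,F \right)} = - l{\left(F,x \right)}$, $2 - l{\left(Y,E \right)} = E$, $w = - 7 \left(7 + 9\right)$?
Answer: $-2628672$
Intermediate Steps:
$w = -112$ ($w = \left(-7\right) 16 = -112$)
$l{\left(Y,E \right)} = 2 - E$
$R{\left(x,F \right)} = -2 + x$ ($R{\left(x,F \right)} = - (2 - x) = -2 + x$)
$\frac{R{\left(194,w \right)}}{\frac{1}{-13691}} = \frac{-2 + 194}{\frac{1}{-13691}} = \frac{192}{- \frac{1}{13691}} = 192 \left(-13691\right) = -2628672$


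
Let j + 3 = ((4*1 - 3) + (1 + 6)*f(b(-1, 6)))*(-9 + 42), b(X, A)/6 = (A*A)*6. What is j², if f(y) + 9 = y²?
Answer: 150535655787627009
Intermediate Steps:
b(X, A) = 36*A² (b(X, A) = 6*((A*A)*6) = 6*(A²*6) = 6*(6*A²) = 36*A²)
f(y) = -9 + y²
j = 387989247 (j = -3 + ((4*1 - 3) + (1 + 6)*(-9 + (36*6²)²))*(-9 + 42) = -3 + ((4 - 3) + 7*(-9 + (36*36)²))*33 = -3 + (1 + 7*(-9 + 1296²))*33 = -3 + (1 + 7*(-9 + 1679616))*33 = -3 + (1 + 7*1679607)*33 = -3 + (1 + 11757249)*33 = -3 + 11757250*33 = -3 + 387989250 = 387989247)
j² = 387989247² = 150535655787627009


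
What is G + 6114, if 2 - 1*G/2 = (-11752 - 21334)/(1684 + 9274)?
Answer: 33553608/5479 ≈ 6124.0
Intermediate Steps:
G = 55002/5479 (G = 4 - 2*(-11752 - 21334)/(1684 + 9274) = 4 - (-66172)/10958 = 4 - 2*(-16543/5479) = 4 + 33086/5479 = 55002/5479 ≈ 10.039)
G + 6114 = 55002/5479 + 6114 = 33553608/5479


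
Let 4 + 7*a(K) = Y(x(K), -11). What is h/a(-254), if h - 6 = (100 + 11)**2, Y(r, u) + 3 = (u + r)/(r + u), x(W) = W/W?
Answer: -28763/2 ≈ -14382.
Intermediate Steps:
x(W) = 1
Y(r, u) = -2 (Y(r, u) = -3 + (u + r)/(r + u) = -3 + (r + u)/(r + u) = -3 + 1 = -2)
a(K) = -6/7 (a(K) = -4/7 + (1/7)*(-2) = -4/7 - 2/7 = -6/7)
h = 12327 (h = 6 + (100 + 11)**2 = 6 + 111**2 = 6 + 12321 = 12327)
h/a(-254) = 12327/(-6/7) = 12327*(-7/6) = -28763/2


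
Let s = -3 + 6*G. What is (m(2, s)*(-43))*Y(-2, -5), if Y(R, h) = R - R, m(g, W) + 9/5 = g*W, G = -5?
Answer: 0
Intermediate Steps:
s = -33 (s = -3 + 6*(-5) = -3 - 30 = -33)
m(g, W) = -9/5 + W*g (m(g, W) = -9/5 + g*W = -9/5 + W*g)
Y(R, h) = 0
(m(2, s)*(-43))*Y(-2, -5) = ((-9/5 - 33*2)*(-43))*0 = ((-9/5 - 66)*(-43))*0 = -339/5*(-43)*0 = (14577/5)*0 = 0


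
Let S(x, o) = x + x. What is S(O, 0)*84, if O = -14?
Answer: -2352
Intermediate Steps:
S(x, o) = 2*x
S(O, 0)*84 = (2*(-14))*84 = -28*84 = -2352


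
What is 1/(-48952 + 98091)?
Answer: 1/49139 ≈ 2.0350e-5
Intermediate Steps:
1/(-48952 + 98091) = 1/49139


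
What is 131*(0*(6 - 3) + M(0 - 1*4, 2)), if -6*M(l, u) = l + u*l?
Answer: 262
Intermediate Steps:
M(l, u) = -l/6 - l*u/6 (M(l, u) = -(l + u*l)/6 = -(l + l*u)/6 = -l/6 - l*u/6)
131*(0*(6 - 3) + M(0 - 1*4, 2)) = 131*(0*(6 - 3) - (0 - 1*4)*(1 + 2)/6) = 131*(0*3 - 1/6*(0 - 4)*3) = 131*(0 - 1/6*(-4)*3) = 131*(0 + 2) = 131*2 = 262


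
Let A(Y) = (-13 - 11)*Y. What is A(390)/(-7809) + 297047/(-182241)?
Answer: -204621421/474373323 ≈ -0.43135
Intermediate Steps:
A(Y) = -24*Y
A(390)/(-7809) + 297047/(-182241) = -24*390/(-7809) + 297047/(-182241) = -9360*(-1/7809) + 297047*(-1/182241) = 3120/2603 - 297047/182241 = -204621421/474373323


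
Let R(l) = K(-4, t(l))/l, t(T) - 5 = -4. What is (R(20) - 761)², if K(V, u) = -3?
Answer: 231739729/400 ≈ 5.7935e+5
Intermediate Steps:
t(T) = 1 (t(T) = 5 - 4 = 1)
R(l) = -3/l
(R(20) - 761)² = (-3/20 - 761)² = (-15223/20)² = 231739729/400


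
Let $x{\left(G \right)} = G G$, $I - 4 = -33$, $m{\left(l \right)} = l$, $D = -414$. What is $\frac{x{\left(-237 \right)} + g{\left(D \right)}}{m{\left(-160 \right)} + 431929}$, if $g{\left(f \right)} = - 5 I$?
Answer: $\frac{56314}{431769} \approx 0.13043$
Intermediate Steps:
$I = -29$ ($I = 4 - 33 = -29$)
$g{\left(f \right)} = 145$ ($g{\left(f \right)} = \left(-5\right) \left(-29\right) = 145$)
$x{\left(G \right)} = G^{2}$
$\frac{x{\left(-237 \right)} + g{\left(D \right)}}{m{\left(-160 \right)} + 431929} = \frac{\left(-237\right)^{2} + 145}{-160 + 431929} = \frac{56169 + 145}{431769} = 56314 \cdot \frac{1}{431769} = \frac{56314}{431769}$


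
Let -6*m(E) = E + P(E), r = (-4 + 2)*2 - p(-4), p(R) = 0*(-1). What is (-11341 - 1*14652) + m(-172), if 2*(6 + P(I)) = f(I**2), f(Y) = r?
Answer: -25963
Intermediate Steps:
p(R) = 0
r = -4 (r = (-4 + 2)*2 - 1*0 = -2*2 + 0 = -4 + 0 = -4)
f(Y) = -4
P(I) = -8 (P(I) = -6 + (1/2)*(-4) = -6 - 2 = -8)
m(E) = 4/3 - E/6 (m(E) = -(E - 8)/6 = -(-8 + E)/6 = 4/3 - E/6)
(-11341 - 1*14652) + m(-172) = (-11341 - 1*14652) + (4/3 - 1/6*(-172)) = (-11341 - 14652) + (4/3 + 86/3) = -25993 + 30 = -25963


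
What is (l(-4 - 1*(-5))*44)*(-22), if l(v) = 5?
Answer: -4840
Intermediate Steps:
(l(-4 - 1*(-5))*44)*(-22) = (5*44)*(-22) = 220*(-22) = -4840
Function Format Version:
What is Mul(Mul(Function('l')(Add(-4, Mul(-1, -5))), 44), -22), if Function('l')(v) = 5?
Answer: -4840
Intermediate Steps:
Mul(Mul(Function('l')(Add(-4, Mul(-1, -5))), 44), -22) = Mul(Mul(5, 44), -22) = Mul(220, -22) = -4840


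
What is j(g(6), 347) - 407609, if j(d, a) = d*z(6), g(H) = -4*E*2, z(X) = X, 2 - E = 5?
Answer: -407465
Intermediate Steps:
E = -3 (E = 2 - 1*5 = 2 - 5 = -3)
g(H) = 24 (g(H) = -4*(-3)*2 = 12*2 = 24)
j(d, a) = 6*d (j(d, a) = d*6 = 6*d)
j(g(6), 347) - 407609 = 6*24 - 407609 = 144 - 407609 = -407465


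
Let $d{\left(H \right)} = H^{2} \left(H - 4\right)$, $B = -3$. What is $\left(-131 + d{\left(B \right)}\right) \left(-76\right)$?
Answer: $14744$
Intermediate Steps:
$d{\left(H \right)} = H^{2} \left(-4 + H\right)$
$\left(-131 + d{\left(B \right)}\right) \left(-76\right) = \left(-131 + \left(-3\right)^{2} \left(-4 - 3\right)\right) \left(-76\right) = \left(-131 + 9 \left(-7\right)\right) \left(-76\right) = \left(-131 - 63\right) \left(-76\right) = \left(-194\right) \left(-76\right) = 14744$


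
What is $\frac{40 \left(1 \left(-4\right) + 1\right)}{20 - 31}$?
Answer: $\frac{120}{11} \approx 10.909$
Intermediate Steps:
$\frac{40 \left(1 \left(-4\right) + 1\right)}{20 - 31} = \frac{40 \left(-4 + 1\right)}{-11} = 40 \left(-3\right) \left(- \frac{1}{11}\right) = \left(-120\right) \left(- \frac{1}{11}\right) = \frac{120}{11}$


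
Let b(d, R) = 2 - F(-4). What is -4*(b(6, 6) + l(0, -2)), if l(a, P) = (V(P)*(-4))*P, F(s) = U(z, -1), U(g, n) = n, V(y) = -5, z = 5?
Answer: 148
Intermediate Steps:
F(s) = -1
l(a, P) = 20*P (l(a, P) = (-5*(-4))*P = 20*P)
b(d, R) = 3 (b(d, R) = 2 - 1*(-1) = 2 + 1 = 3)
-4*(b(6, 6) + l(0, -2)) = -4*(3 + 20*(-2)) = -4*(3 - 40) = -4*(-37) = 148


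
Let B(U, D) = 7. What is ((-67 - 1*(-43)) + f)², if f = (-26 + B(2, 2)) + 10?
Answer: 1089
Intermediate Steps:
f = -9 (f = (-26 + 7) + 10 = -19 + 10 = -9)
((-67 - 1*(-43)) + f)² = ((-67 - 1*(-43)) - 9)² = ((-67 + 43) - 9)² = (-24 - 9)² = (-33)² = 1089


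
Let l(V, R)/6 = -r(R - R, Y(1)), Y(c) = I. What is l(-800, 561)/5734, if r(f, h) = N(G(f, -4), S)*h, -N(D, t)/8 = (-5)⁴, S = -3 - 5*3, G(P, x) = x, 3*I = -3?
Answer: -15000/2867 ≈ -5.2319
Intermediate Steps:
I = -1 (I = (⅓)*(-3) = -1)
Y(c) = -1
S = -18 (S = -3 - 15 = -18)
N(D, t) = -5000 (N(D, t) = -8*(-5)⁴ = -8*625 = -5000)
r(f, h) = -5000*h
l(V, R) = -30000 (l(V, R) = 6*(-(-5000)*(-1)) = 6*(-1*5000) = 6*(-5000) = -30000)
l(-800, 561)/5734 = -30000/5734 = -30000*1/5734 = -15000/2867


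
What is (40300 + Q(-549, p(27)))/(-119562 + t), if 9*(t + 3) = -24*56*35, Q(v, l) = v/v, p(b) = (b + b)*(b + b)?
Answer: -120903/374375 ≈ -0.32295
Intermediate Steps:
p(b) = 4*b**2 (p(b) = (2*b)*(2*b) = 4*b**2)
Q(v, l) = 1
t = -15689/3 (t = -3 + (-24*56*35)/9 = -3 + (-1344*35)/9 = -3 + (1/9)*(-47040) = -3 - 15680/3 = -15689/3 ≈ -5229.7)
(40300 + Q(-549, p(27)))/(-119562 + t) = (40300 + 1)/(-119562 - 15689/3) = 40301/(-374375/3) = 40301*(-3/374375) = -120903/374375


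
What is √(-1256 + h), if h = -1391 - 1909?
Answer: 2*I*√1139 ≈ 67.498*I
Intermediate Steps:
h = -3300
√(-1256 + h) = √(-1256 - 3300) = √(-4556) = 2*I*√1139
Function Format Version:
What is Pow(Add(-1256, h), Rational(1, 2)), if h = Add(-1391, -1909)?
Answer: Mul(2, I, Pow(1139, Rational(1, 2))) ≈ Mul(67.498, I)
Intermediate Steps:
h = -3300
Pow(Add(-1256, h), Rational(1, 2)) = Pow(Add(-1256, -3300), Rational(1, 2)) = Pow(-4556, Rational(1, 2)) = Mul(2, I, Pow(1139, Rational(1, 2)))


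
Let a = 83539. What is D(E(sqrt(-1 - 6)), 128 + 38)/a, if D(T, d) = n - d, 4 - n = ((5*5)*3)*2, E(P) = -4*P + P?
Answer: -312/83539 ≈ -0.0037348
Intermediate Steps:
E(P) = -3*P
n = -146 (n = 4 - (5*5)*3*2 = 4 - 25*3*2 = 4 - 75*2 = 4 - 1*150 = 4 - 150 = -146)
D(T, d) = -146 - d
D(E(sqrt(-1 - 6)), 128 + 38)/a = (-146 - (128 + 38))/83539 = (-146 - 1*166)*(1/83539) = (-146 - 166)*(1/83539) = -312*1/83539 = -312/83539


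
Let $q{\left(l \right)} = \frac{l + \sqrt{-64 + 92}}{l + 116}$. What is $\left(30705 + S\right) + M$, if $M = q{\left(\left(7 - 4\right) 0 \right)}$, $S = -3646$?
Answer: $27059 + \frac{\sqrt{7}}{58} \approx 27059.0$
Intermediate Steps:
$q{\left(l \right)} = \frac{l + 2 \sqrt{7}}{116 + l}$ ($q{\left(l \right)} = \frac{l + \sqrt{28}}{116 + l} = \frac{l + 2 \sqrt{7}}{116 + l}$)
$M = \frac{\sqrt{7}}{58}$ ($M = \frac{\left(7 - 4\right) 0 + 2 \sqrt{7}}{116 + \left(7 - 4\right) 0} = \frac{3 \cdot 0 + 2 \sqrt{7}}{116 + 3 \cdot 0} = \frac{0 + 2 \sqrt{7}}{116 + 0} = \frac{2 \sqrt{7}}{116} = \frac{\sqrt{7}}{58} \approx 0.045616$)
$\left(30705 + S\right) + M = \left(30705 - 3646\right) + \frac{\sqrt{7}}{58} = 27059 + \frac{\sqrt{7}}{58}$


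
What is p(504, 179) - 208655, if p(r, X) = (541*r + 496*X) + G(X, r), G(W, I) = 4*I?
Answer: 154809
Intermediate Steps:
p(r, X) = 496*X + 545*r (p(r, X) = (541*r + 496*X) + 4*r = (496*X + 541*r) + 4*r = 496*X + 545*r)
p(504, 179) - 208655 = (496*179 + 545*504) - 208655 = (88784 + 274680) - 208655 = 363464 - 208655 = 154809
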